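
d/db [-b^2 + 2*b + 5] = 2 - 2*b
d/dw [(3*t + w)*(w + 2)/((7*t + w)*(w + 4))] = (-(3*t + w)*(7*t + w)*(w + 2) - (3*t + w)*(w + 2)*(w + 4) + (7*t + w)*(w + 4)*(3*t + 2*w + 2))/((7*t + w)^2*(w + 4)^2)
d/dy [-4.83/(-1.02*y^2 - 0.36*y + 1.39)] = (-9.8532*y - 1.7388)/(1.02*y^2 + 0.36*y - 1.39)^2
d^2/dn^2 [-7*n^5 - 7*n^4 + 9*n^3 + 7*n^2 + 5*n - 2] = -140*n^3 - 84*n^2 + 54*n + 14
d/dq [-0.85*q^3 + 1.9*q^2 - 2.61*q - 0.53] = -2.55*q^2 + 3.8*q - 2.61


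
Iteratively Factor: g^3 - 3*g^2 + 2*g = (g - 1)*(g^2 - 2*g) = g*(g - 1)*(g - 2)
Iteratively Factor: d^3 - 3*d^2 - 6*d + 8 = (d + 2)*(d^2 - 5*d + 4) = (d - 1)*(d + 2)*(d - 4)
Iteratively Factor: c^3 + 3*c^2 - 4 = (c + 2)*(c^2 + c - 2) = (c - 1)*(c + 2)*(c + 2)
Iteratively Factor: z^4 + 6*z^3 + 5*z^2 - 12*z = (z + 4)*(z^3 + 2*z^2 - 3*z) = (z + 3)*(z + 4)*(z^2 - z) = z*(z + 3)*(z + 4)*(z - 1)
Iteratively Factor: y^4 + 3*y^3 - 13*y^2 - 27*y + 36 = (y + 3)*(y^3 - 13*y + 12) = (y + 3)*(y + 4)*(y^2 - 4*y + 3) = (y - 3)*(y + 3)*(y + 4)*(y - 1)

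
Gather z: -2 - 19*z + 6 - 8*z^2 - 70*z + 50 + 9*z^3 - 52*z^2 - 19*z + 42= 9*z^3 - 60*z^2 - 108*z + 96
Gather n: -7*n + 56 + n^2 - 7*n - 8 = n^2 - 14*n + 48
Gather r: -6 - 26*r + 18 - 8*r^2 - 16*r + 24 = -8*r^2 - 42*r + 36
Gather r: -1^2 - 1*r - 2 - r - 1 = -2*r - 4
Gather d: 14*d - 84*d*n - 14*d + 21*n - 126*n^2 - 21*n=-84*d*n - 126*n^2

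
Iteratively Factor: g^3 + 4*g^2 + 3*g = (g + 3)*(g^2 + g) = g*(g + 3)*(g + 1)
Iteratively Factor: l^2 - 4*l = (l - 4)*(l)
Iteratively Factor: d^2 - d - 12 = (d + 3)*(d - 4)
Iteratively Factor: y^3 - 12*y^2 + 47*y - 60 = (y - 5)*(y^2 - 7*y + 12) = (y - 5)*(y - 3)*(y - 4)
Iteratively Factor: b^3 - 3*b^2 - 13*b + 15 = (b - 1)*(b^2 - 2*b - 15) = (b - 1)*(b + 3)*(b - 5)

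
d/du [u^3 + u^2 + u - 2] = 3*u^2 + 2*u + 1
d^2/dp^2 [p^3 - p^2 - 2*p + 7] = 6*p - 2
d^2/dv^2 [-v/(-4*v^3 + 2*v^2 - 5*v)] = 16*(6*v^2 - 3*v - 2)/(64*v^6 - 96*v^5 + 288*v^4 - 248*v^3 + 360*v^2 - 150*v + 125)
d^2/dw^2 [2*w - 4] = 0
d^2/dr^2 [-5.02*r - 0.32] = 0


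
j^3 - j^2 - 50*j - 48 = (j - 8)*(j + 1)*(j + 6)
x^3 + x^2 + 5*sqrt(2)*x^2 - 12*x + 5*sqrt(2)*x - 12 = (x + 1)*(x - sqrt(2))*(x + 6*sqrt(2))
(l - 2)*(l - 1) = l^2 - 3*l + 2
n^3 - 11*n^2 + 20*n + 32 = (n - 8)*(n - 4)*(n + 1)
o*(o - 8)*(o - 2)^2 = o^4 - 12*o^3 + 36*o^2 - 32*o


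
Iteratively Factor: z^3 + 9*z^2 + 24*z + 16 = (z + 1)*(z^2 + 8*z + 16) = (z + 1)*(z + 4)*(z + 4)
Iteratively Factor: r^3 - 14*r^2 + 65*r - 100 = (r - 5)*(r^2 - 9*r + 20) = (r - 5)*(r - 4)*(r - 5)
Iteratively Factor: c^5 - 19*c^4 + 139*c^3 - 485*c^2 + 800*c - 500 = (c - 5)*(c^4 - 14*c^3 + 69*c^2 - 140*c + 100) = (c - 5)^2*(c^3 - 9*c^2 + 24*c - 20) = (c - 5)^2*(c - 2)*(c^2 - 7*c + 10) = (c - 5)^2*(c - 2)^2*(c - 5)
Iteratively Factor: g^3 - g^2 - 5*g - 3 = (g + 1)*(g^2 - 2*g - 3) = (g + 1)^2*(g - 3)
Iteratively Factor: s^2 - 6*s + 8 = (s - 4)*(s - 2)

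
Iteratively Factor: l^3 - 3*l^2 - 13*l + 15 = (l - 1)*(l^2 - 2*l - 15) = (l - 5)*(l - 1)*(l + 3)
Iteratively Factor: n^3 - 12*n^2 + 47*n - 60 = (n - 3)*(n^2 - 9*n + 20) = (n - 4)*(n - 3)*(n - 5)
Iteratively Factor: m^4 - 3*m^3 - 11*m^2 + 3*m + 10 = (m + 2)*(m^3 - 5*m^2 - m + 5) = (m - 5)*(m + 2)*(m^2 - 1) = (m - 5)*(m + 1)*(m + 2)*(m - 1)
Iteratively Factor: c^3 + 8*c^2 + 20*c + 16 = (c + 2)*(c^2 + 6*c + 8) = (c + 2)^2*(c + 4)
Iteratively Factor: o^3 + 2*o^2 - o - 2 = (o - 1)*(o^2 + 3*o + 2) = (o - 1)*(o + 1)*(o + 2)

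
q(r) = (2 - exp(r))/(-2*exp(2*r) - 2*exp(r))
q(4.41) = 0.01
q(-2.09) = -6.75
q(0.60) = -0.02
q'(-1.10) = 2.72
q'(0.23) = 0.42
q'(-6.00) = 403.43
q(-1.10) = -1.88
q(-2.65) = -12.75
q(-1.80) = -4.76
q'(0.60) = 0.21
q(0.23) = -0.13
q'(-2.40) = 10.91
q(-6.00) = -401.93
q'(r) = (2 - exp(r))*(4*exp(2*r) + 2*exp(r))/(-2*exp(2*r) - 2*exp(r))^2 - exp(r)/(-2*exp(2*r) - 2*exp(r)) = (-exp(2*r) + 4*exp(r) + 2)*exp(-r)/(2*(exp(2*r) + 2*exp(r) + 1))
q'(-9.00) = 8103.08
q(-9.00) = -8101.58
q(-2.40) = -9.65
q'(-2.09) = 7.94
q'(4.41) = -0.01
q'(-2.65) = 14.06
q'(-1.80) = 5.87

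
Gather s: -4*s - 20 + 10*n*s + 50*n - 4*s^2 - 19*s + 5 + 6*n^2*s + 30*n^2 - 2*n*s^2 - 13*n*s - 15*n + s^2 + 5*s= 30*n^2 + 35*n + s^2*(-2*n - 3) + s*(6*n^2 - 3*n - 18) - 15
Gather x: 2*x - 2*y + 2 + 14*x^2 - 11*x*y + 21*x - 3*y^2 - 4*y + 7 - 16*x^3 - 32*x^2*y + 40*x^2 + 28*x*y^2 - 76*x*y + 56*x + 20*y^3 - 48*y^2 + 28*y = -16*x^3 + x^2*(54 - 32*y) + x*(28*y^2 - 87*y + 79) + 20*y^3 - 51*y^2 + 22*y + 9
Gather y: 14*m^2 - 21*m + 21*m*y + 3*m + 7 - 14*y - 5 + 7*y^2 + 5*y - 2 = 14*m^2 - 18*m + 7*y^2 + y*(21*m - 9)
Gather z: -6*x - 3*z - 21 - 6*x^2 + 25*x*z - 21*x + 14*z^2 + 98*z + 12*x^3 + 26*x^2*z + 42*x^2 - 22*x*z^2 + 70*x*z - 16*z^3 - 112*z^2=12*x^3 + 36*x^2 - 27*x - 16*z^3 + z^2*(-22*x - 98) + z*(26*x^2 + 95*x + 95) - 21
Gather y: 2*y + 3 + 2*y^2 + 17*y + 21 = 2*y^2 + 19*y + 24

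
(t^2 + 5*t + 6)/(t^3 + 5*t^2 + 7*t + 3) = (t + 2)/(t^2 + 2*t + 1)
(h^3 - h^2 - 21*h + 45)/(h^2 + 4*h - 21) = (h^2 + 2*h - 15)/(h + 7)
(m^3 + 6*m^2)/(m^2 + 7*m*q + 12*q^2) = m^2*(m + 6)/(m^2 + 7*m*q + 12*q^2)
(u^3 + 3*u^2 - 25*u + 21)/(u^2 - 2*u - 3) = (u^2 + 6*u - 7)/(u + 1)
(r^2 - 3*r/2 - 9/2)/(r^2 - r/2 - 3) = (r - 3)/(r - 2)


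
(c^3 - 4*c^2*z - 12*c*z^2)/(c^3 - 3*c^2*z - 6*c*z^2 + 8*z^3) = c*(c - 6*z)/(c^2 - 5*c*z + 4*z^2)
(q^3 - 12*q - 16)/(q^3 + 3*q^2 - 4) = (q - 4)/(q - 1)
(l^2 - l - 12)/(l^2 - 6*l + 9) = (l^2 - l - 12)/(l^2 - 6*l + 9)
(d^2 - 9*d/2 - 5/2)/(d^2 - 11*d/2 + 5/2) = (2*d + 1)/(2*d - 1)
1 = 1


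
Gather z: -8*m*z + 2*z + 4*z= z*(6 - 8*m)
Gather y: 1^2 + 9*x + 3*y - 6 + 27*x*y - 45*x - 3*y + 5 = 27*x*y - 36*x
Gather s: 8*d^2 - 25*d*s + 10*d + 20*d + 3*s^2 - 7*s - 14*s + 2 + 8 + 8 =8*d^2 + 30*d + 3*s^2 + s*(-25*d - 21) + 18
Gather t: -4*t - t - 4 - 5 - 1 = -5*t - 10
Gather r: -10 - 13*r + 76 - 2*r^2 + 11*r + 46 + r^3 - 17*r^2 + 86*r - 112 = r^3 - 19*r^2 + 84*r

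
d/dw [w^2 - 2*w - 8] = 2*w - 2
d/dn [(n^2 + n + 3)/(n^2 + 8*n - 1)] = (7*n^2 - 8*n - 25)/(n^4 + 16*n^3 + 62*n^2 - 16*n + 1)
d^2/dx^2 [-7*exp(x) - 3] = -7*exp(x)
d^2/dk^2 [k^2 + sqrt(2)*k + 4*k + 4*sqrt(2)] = 2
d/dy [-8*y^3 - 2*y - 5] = -24*y^2 - 2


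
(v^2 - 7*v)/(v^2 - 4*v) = (v - 7)/(v - 4)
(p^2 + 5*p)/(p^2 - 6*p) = (p + 5)/(p - 6)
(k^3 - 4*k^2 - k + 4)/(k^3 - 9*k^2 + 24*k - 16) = (k + 1)/(k - 4)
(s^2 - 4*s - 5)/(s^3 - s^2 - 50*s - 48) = (s - 5)/(s^2 - 2*s - 48)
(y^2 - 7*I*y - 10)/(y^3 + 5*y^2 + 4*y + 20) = (y - 5*I)/(y^2 + y*(5 + 2*I) + 10*I)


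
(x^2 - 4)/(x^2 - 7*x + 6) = (x^2 - 4)/(x^2 - 7*x + 6)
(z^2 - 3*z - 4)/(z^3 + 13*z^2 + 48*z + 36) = (z - 4)/(z^2 + 12*z + 36)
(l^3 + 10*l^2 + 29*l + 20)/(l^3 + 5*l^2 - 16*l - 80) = (l + 1)/(l - 4)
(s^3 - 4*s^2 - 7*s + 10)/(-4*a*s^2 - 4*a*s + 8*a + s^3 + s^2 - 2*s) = (s - 5)/(-4*a + s)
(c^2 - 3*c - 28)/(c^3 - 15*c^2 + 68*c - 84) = (c + 4)/(c^2 - 8*c + 12)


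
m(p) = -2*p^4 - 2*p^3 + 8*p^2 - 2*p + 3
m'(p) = -8*p^3 - 6*p^2 + 16*p - 2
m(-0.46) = 5.72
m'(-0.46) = -9.85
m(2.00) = -17.00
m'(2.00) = -58.00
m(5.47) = -1886.43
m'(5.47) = -1403.34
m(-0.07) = 3.18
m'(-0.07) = -3.15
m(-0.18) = 3.63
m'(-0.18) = -5.03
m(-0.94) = 12.05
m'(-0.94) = -15.70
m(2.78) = -103.16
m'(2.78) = -175.77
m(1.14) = 4.78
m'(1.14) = -3.41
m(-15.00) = -92667.00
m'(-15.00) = 25408.00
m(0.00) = 3.00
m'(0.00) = -2.00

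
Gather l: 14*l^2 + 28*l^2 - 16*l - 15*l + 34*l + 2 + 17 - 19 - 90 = 42*l^2 + 3*l - 90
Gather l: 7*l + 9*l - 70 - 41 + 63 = 16*l - 48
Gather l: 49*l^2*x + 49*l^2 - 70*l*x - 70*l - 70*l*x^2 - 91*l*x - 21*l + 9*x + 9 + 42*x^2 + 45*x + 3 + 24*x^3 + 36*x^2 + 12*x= l^2*(49*x + 49) + l*(-70*x^2 - 161*x - 91) + 24*x^3 + 78*x^2 + 66*x + 12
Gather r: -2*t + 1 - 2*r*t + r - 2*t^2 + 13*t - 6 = r*(1 - 2*t) - 2*t^2 + 11*t - 5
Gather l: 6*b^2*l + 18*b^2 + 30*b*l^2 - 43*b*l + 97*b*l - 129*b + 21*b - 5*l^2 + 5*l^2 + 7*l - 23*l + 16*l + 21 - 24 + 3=18*b^2 + 30*b*l^2 - 108*b + l*(6*b^2 + 54*b)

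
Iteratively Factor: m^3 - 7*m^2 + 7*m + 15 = (m + 1)*(m^2 - 8*m + 15) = (m - 5)*(m + 1)*(m - 3)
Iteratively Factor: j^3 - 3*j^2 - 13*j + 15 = (j + 3)*(j^2 - 6*j + 5) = (j - 1)*(j + 3)*(j - 5)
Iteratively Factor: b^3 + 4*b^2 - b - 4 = (b - 1)*(b^2 + 5*b + 4) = (b - 1)*(b + 1)*(b + 4)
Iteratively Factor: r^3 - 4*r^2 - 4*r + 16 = (r - 4)*(r^2 - 4) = (r - 4)*(r - 2)*(r + 2)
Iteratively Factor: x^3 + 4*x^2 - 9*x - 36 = (x + 4)*(x^2 - 9) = (x + 3)*(x + 4)*(x - 3)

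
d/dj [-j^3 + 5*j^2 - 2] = j*(10 - 3*j)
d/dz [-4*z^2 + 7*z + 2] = 7 - 8*z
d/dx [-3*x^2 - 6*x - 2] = -6*x - 6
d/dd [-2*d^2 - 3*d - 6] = -4*d - 3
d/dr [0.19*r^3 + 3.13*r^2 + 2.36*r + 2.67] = 0.57*r^2 + 6.26*r + 2.36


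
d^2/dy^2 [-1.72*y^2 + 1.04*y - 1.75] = -3.44000000000000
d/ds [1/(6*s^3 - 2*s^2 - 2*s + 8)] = (-9*s^2 + 2*s + 1)/(2*(3*s^3 - s^2 - s + 4)^2)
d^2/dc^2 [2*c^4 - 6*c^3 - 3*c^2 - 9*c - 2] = 24*c^2 - 36*c - 6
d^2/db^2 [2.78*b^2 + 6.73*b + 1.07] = 5.56000000000000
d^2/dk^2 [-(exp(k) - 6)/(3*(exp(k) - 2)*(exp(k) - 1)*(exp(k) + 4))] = (-4*exp(6*k) + 51*exp(5*k) + 25*exp(4*k) - 2*exp(3*k) - 564*exp(2*k) + 328*exp(k) + 416)*exp(k)/(3*(exp(9*k) + 3*exp(8*k) - 27*exp(7*k) - 35*exp(6*k) + 318*exp(5*k) - 156*exp(4*k) - 1288*exp(3*k) + 2592*exp(2*k) - 1920*exp(k) + 512))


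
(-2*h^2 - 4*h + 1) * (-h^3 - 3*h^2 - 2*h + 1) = 2*h^5 + 10*h^4 + 15*h^3 + 3*h^2 - 6*h + 1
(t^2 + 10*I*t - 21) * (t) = t^3 + 10*I*t^2 - 21*t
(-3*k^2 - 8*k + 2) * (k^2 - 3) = -3*k^4 - 8*k^3 + 11*k^2 + 24*k - 6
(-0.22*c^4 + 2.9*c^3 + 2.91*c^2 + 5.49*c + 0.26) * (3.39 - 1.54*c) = 0.3388*c^5 - 5.2118*c^4 + 5.3496*c^3 + 1.4103*c^2 + 18.2107*c + 0.8814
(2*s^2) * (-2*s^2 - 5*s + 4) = -4*s^4 - 10*s^3 + 8*s^2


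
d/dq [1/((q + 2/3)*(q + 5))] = 3*(-6*q - 17)/(9*q^4 + 102*q^3 + 349*q^2 + 340*q + 100)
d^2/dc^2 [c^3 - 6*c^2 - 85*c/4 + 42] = 6*c - 12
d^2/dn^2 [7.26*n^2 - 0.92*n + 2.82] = 14.5200000000000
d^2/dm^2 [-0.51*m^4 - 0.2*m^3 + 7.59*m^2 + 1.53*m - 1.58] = -6.12*m^2 - 1.2*m + 15.18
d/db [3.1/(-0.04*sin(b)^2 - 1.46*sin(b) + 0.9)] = (0.248*sin(b) + 4.526)*cos(b)/(0.04*sin(b)^2 + 1.46*sin(b) - 0.9)^2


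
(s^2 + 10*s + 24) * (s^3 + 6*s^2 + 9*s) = s^5 + 16*s^4 + 93*s^3 + 234*s^2 + 216*s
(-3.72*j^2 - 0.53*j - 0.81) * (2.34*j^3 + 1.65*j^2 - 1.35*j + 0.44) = -8.7048*j^5 - 7.3782*j^4 + 2.2521*j^3 - 2.2578*j^2 + 0.8603*j - 0.3564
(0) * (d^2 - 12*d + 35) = 0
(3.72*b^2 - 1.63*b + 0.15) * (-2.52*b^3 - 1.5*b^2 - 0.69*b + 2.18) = -9.3744*b^5 - 1.4724*b^4 - 0.4998*b^3 + 9.0093*b^2 - 3.6569*b + 0.327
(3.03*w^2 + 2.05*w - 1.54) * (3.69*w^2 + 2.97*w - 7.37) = 11.1807*w^4 + 16.5636*w^3 - 21.9252*w^2 - 19.6823*w + 11.3498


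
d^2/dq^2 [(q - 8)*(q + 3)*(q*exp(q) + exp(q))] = (q^3 + 2*q^2 - 39*q - 90)*exp(q)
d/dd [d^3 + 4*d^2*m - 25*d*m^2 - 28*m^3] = 3*d^2 + 8*d*m - 25*m^2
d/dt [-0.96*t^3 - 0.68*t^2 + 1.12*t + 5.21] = -2.88*t^2 - 1.36*t + 1.12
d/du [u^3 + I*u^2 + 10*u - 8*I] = 3*u^2 + 2*I*u + 10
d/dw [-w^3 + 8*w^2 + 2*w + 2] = -3*w^2 + 16*w + 2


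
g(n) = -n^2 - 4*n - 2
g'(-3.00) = 2.00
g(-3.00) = 1.00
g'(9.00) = -22.00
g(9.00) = -119.00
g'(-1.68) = -0.64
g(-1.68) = 1.90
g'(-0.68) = -2.64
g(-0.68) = 0.26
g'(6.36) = -16.72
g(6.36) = -67.89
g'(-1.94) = -0.12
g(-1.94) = 2.00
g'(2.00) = -8.00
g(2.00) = -14.00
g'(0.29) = -4.58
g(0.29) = -3.24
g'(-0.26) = -3.48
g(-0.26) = -1.03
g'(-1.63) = -0.74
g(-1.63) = 1.86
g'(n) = -2*n - 4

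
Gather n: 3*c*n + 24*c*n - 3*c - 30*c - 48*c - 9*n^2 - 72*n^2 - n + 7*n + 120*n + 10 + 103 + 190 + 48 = -81*c - 81*n^2 + n*(27*c + 126) + 351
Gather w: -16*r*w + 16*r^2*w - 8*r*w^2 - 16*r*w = -8*r*w^2 + w*(16*r^2 - 32*r)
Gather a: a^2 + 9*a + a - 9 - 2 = a^2 + 10*a - 11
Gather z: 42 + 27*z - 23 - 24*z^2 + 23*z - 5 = -24*z^2 + 50*z + 14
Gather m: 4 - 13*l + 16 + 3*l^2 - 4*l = 3*l^2 - 17*l + 20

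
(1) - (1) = 0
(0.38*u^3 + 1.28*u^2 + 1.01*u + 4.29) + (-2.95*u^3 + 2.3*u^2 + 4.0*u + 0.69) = -2.57*u^3 + 3.58*u^2 + 5.01*u + 4.98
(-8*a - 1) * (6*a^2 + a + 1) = -48*a^3 - 14*a^2 - 9*a - 1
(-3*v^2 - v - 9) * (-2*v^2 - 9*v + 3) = 6*v^4 + 29*v^3 + 18*v^2 + 78*v - 27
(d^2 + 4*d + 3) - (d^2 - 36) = 4*d + 39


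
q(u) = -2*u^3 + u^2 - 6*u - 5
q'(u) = -6*u^2 + 2*u - 6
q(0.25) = -6.47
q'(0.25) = -5.88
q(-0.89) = 2.54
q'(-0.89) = -12.53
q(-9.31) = 1751.45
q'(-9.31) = -544.68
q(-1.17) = 6.59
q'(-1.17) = -16.55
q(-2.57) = 50.97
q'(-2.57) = -50.77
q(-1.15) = 6.26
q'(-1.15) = -16.24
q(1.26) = -14.97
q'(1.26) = -13.01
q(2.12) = -32.28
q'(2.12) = -28.73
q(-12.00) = 3667.00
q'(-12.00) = -894.00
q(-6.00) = 499.00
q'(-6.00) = -234.00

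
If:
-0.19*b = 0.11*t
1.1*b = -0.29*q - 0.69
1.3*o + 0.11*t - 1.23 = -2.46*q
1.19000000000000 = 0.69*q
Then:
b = -1.08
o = -2.48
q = 1.72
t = 1.87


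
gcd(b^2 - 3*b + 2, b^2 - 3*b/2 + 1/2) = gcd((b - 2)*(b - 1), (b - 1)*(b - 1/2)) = b - 1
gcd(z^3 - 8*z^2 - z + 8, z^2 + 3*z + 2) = z + 1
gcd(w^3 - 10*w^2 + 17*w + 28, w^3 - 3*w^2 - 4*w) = w^2 - 3*w - 4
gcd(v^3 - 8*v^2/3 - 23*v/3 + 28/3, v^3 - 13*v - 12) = v - 4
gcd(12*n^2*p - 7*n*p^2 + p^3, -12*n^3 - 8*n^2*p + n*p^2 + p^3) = -3*n + p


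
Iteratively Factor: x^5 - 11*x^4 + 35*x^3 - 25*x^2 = (x)*(x^4 - 11*x^3 + 35*x^2 - 25*x) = x*(x - 1)*(x^3 - 10*x^2 + 25*x) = x^2*(x - 1)*(x^2 - 10*x + 25) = x^2*(x - 5)*(x - 1)*(x - 5)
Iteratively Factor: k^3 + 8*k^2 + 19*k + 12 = (k + 3)*(k^2 + 5*k + 4) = (k + 3)*(k + 4)*(k + 1)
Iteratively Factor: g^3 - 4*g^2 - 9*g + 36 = (g + 3)*(g^2 - 7*g + 12) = (g - 4)*(g + 3)*(g - 3)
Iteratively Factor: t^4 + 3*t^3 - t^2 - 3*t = (t + 1)*(t^3 + 2*t^2 - 3*t) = (t - 1)*(t + 1)*(t^2 + 3*t) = t*(t - 1)*(t + 1)*(t + 3)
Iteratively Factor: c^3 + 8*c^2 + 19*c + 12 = (c + 4)*(c^2 + 4*c + 3) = (c + 3)*(c + 4)*(c + 1)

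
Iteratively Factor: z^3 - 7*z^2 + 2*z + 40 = (z - 5)*(z^2 - 2*z - 8) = (z - 5)*(z + 2)*(z - 4)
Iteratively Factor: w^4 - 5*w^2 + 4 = (w - 2)*(w^3 + 2*w^2 - w - 2) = (w - 2)*(w - 1)*(w^2 + 3*w + 2) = (w - 2)*(w - 1)*(w + 2)*(w + 1)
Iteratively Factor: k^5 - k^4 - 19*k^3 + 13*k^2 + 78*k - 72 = (k - 1)*(k^4 - 19*k^2 - 6*k + 72) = (k - 2)*(k - 1)*(k^3 + 2*k^2 - 15*k - 36) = (k - 4)*(k - 2)*(k - 1)*(k^2 + 6*k + 9) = (k - 4)*(k - 2)*(k - 1)*(k + 3)*(k + 3)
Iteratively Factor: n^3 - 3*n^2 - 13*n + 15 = (n - 5)*(n^2 + 2*n - 3) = (n - 5)*(n + 3)*(n - 1)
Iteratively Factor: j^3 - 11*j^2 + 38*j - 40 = (j - 2)*(j^2 - 9*j + 20) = (j - 5)*(j - 2)*(j - 4)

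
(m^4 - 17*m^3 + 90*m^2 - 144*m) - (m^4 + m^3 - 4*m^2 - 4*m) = -18*m^3 + 94*m^2 - 140*m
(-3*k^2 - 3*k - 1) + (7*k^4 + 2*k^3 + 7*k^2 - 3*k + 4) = 7*k^4 + 2*k^3 + 4*k^2 - 6*k + 3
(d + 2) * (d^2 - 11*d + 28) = d^3 - 9*d^2 + 6*d + 56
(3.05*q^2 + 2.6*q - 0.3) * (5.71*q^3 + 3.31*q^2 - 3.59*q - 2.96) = 17.4155*q^5 + 24.9415*q^4 - 4.0565*q^3 - 19.355*q^2 - 6.619*q + 0.888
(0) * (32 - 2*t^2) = 0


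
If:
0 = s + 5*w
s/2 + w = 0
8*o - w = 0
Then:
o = 0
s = 0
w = 0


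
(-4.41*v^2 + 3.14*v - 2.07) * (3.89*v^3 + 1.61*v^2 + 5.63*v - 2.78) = -17.1549*v^5 + 5.1145*v^4 - 27.8252*v^3 + 26.6053*v^2 - 20.3833*v + 5.7546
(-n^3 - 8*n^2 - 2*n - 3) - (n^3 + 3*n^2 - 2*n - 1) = -2*n^3 - 11*n^2 - 2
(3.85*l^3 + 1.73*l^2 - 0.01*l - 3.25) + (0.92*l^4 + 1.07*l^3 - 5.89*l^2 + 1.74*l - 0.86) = 0.92*l^4 + 4.92*l^3 - 4.16*l^2 + 1.73*l - 4.11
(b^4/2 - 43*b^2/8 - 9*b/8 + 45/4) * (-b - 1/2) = -b^5/2 - b^4/4 + 43*b^3/8 + 61*b^2/16 - 171*b/16 - 45/8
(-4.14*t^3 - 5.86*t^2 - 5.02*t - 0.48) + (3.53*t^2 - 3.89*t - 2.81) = -4.14*t^3 - 2.33*t^2 - 8.91*t - 3.29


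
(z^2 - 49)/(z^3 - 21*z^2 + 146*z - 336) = (z + 7)/(z^2 - 14*z + 48)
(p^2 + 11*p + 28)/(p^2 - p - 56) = (p + 4)/(p - 8)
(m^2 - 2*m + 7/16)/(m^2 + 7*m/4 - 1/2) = (m - 7/4)/(m + 2)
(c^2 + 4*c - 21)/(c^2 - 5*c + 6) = (c + 7)/(c - 2)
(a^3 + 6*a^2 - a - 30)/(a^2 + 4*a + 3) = (a^2 + 3*a - 10)/(a + 1)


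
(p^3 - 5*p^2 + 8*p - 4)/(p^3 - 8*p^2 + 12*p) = (p^2 - 3*p + 2)/(p*(p - 6))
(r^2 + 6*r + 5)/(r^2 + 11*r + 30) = (r + 1)/(r + 6)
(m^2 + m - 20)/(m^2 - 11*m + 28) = (m + 5)/(m - 7)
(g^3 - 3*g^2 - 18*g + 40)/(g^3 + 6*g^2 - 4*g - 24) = (g^2 - g - 20)/(g^2 + 8*g + 12)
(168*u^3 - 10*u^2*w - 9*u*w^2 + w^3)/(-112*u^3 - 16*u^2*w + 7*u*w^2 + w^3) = (-42*u^2 + 13*u*w - w^2)/(28*u^2 - 3*u*w - w^2)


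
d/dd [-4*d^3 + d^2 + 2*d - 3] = -12*d^2 + 2*d + 2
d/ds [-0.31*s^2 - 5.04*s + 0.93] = -0.62*s - 5.04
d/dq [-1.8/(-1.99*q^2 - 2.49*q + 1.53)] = (-7.164*q - 4.482)/(1.99*q^2 + 2.49*q - 1.53)^2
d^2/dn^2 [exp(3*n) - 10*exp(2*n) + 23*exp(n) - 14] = (9*exp(2*n) - 40*exp(n) + 23)*exp(n)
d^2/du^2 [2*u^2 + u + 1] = 4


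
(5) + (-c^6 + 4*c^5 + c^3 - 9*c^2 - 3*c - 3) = -c^6 + 4*c^5 + c^3 - 9*c^2 - 3*c + 2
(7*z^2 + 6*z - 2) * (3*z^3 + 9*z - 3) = 21*z^5 + 18*z^4 + 57*z^3 + 33*z^2 - 36*z + 6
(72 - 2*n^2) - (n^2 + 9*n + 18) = -3*n^2 - 9*n + 54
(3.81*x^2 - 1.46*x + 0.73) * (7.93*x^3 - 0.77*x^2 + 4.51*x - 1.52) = 30.2133*x^5 - 14.5115*x^4 + 24.0962*x^3 - 12.9379*x^2 + 5.5115*x - 1.1096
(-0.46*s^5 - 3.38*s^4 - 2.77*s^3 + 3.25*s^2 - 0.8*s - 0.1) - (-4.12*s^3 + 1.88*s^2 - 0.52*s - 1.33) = -0.46*s^5 - 3.38*s^4 + 1.35*s^3 + 1.37*s^2 - 0.28*s + 1.23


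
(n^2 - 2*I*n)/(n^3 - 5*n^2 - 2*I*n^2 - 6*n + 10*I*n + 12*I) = n/(n^2 - 5*n - 6)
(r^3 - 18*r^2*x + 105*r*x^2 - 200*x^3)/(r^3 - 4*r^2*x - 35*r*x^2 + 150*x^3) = (r - 8*x)/(r + 6*x)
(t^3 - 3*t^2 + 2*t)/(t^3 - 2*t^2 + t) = (t - 2)/(t - 1)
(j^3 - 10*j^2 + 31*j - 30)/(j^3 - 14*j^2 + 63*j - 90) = (j - 2)/(j - 6)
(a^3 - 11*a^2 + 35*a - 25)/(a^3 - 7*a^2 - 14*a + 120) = (a^2 - 6*a + 5)/(a^2 - 2*a - 24)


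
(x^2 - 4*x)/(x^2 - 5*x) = (x - 4)/(x - 5)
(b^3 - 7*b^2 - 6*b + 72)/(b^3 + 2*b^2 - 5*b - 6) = (b^2 - 10*b + 24)/(b^2 - b - 2)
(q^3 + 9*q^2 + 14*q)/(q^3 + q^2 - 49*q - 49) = q*(q + 2)/(q^2 - 6*q - 7)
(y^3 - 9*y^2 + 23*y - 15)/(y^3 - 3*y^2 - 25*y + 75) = (y - 1)/(y + 5)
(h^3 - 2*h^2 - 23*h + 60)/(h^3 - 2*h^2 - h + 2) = (h^3 - 2*h^2 - 23*h + 60)/(h^3 - 2*h^2 - h + 2)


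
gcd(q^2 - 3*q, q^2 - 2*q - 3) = q - 3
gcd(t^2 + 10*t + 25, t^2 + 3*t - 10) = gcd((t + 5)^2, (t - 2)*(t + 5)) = t + 5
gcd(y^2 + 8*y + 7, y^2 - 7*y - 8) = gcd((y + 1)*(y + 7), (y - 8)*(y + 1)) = y + 1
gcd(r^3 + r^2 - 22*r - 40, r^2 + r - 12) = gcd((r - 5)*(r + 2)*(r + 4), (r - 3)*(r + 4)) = r + 4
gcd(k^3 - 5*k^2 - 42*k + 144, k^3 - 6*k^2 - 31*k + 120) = k^2 - 11*k + 24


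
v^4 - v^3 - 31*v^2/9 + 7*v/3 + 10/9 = (v - 2)*(v - 1)*(v + 1/3)*(v + 5/3)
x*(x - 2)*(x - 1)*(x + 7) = x^4 + 4*x^3 - 19*x^2 + 14*x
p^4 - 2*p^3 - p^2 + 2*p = p*(p - 2)*(p - 1)*(p + 1)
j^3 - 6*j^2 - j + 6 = (j - 6)*(j - 1)*(j + 1)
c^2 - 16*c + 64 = (c - 8)^2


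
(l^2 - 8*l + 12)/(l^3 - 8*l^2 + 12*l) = 1/l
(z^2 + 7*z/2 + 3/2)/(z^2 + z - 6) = (z + 1/2)/(z - 2)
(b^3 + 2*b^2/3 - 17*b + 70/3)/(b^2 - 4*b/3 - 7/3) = (b^2 + 3*b - 10)/(b + 1)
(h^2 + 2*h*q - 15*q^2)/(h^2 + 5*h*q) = (h - 3*q)/h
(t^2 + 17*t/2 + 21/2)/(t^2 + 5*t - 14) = (t + 3/2)/(t - 2)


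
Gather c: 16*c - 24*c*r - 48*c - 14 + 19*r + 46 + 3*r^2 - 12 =c*(-24*r - 32) + 3*r^2 + 19*r + 20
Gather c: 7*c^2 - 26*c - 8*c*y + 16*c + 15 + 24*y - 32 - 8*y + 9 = 7*c^2 + c*(-8*y - 10) + 16*y - 8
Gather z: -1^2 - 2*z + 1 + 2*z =0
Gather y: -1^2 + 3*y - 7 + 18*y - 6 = 21*y - 14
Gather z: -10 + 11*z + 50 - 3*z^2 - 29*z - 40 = -3*z^2 - 18*z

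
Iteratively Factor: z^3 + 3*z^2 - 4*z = (z + 4)*(z^2 - z) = z*(z + 4)*(z - 1)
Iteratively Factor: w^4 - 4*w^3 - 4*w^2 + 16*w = (w + 2)*(w^3 - 6*w^2 + 8*w) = (w - 4)*(w + 2)*(w^2 - 2*w) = w*(w - 4)*(w + 2)*(w - 2)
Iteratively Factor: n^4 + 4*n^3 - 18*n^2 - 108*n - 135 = (n + 3)*(n^3 + n^2 - 21*n - 45) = (n + 3)^2*(n^2 - 2*n - 15) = (n - 5)*(n + 3)^2*(n + 3)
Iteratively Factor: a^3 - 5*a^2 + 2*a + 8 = (a - 2)*(a^2 - 3*a - 4) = (a - 4)*(a - 2)*(a + 1)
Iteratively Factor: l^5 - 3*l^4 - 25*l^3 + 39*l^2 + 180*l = (l - 5)*(l^4 + 2*l^3 - 15*l^2 - 36*l) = l*(l - 5)*(l^3 + 2*l^2 - 15*l - 36) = l*(l - 5)*(l + 3)*(l^2 - l - 12) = l*(l - 5)*(l - 4)*(l + 3)*(l + 3)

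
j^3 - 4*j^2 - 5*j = j*(j - 5)*(j + 1)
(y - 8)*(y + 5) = y^2 - 3*y - 40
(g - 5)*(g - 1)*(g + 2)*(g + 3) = g^4 - g^3 - 19*g^2 - 11*g + 30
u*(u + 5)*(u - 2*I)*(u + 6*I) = u^4 + 5*u^3 + 4*I*u^3 + 12*u^2 + 20*I*u^2 + 60*u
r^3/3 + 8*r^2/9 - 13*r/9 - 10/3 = (r/3 + 1)*(r - 2)*(r + 5/3)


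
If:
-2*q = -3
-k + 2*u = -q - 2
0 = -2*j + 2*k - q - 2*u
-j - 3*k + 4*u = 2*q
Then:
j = -8/3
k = -22/3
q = 3/2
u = -65/12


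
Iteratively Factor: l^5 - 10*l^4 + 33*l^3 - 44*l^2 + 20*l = (l - 1)*(l^4 - 9*l^3 + 24*l^2 - 20*l) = (l - 2)*(l - 1)*(l^3 - 7*l^2 + 10*l) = l*(l - 2)*(l - 1)*(l^2 - 7*l + 10) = l*(l - 2)^2*(l - 1)*(l - 5)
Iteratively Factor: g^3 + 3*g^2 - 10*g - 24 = (g + 2)*(g^2 + g - 12) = (g - 3)*(g + 2)*(g + 4)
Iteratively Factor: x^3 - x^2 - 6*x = (x)*(x^2 - x - 6) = x*(x - 3)*(x + 2)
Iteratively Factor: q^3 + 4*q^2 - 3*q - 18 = (q + 3)*(q^2 + q - 6) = (q - 2)*(q + 3)*(q + 3)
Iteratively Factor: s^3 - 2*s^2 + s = (s - 1)*(s^2 - s) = (s - 1)^2*(s)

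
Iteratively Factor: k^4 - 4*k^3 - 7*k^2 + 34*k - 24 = (k - 2)*(k^3 - 2*k^2 - 11*k + 12) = (k - 4)*(k - 2)*(k^2 + 2*k - 3) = (k - 4)*(k - 2)*(k - 1)*(k + 3)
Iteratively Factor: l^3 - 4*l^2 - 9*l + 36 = (l + 3)*(l^2 - 7*l + 12) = (l - 3)*(l + 3)*(l - 4)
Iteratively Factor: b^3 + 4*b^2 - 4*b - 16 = (b + 2)*(b^2 + 2*b - 8) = (b + 2)*(b + 4)*(b - 2)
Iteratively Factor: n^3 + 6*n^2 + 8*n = (n + 2)*(n^2 + 4*n) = (n + 2)*(n + 4)*(n)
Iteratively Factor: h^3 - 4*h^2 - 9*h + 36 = (h - 3)*(h^2 - h - 12) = (h - 3)*(h + 3)*(h - 4)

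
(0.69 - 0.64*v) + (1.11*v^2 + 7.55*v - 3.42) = 1.11*v^2 + 6.91*v - 2.73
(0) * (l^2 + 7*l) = 0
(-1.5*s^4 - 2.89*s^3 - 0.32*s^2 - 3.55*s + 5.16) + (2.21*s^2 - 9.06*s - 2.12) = -1.5*s^4 - 2.89*s^3 + 1.89*s^2 - 12.61*s + 3.04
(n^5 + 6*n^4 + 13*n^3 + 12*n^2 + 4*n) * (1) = n^5 + 6*n^4 + 13*n^3 + 12*n^2 + 4*n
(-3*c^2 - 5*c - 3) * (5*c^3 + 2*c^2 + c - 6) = -15*c^5 - 31*c^4 - 28*c^3 + 7*c^2 + 27*c + 18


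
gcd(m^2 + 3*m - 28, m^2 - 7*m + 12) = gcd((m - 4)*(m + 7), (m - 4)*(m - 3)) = m - 4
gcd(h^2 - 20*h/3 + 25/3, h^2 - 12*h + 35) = h - 5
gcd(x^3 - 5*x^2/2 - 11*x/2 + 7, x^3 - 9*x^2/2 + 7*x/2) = x^2 - 9*x/2 + 7/2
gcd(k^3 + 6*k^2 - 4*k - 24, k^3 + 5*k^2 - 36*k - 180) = k + 6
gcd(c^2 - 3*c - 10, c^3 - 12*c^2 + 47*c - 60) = c - 5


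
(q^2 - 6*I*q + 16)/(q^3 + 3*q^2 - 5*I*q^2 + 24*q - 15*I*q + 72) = (q + 2*I)/(q^2 + 3*q*(1 + I) + 9*I)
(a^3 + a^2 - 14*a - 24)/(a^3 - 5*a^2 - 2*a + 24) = (a + 3)/(a - 3)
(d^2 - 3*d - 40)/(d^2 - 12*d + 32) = (d + 5)/(d - 4)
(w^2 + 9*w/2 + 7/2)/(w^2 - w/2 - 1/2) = (2*w^2 + 9*w + 7)/(2*w^2 - w - 1)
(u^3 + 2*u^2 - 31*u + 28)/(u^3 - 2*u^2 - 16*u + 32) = (u^2 + 6*u - 7)/(u^2 + 2*u - 8)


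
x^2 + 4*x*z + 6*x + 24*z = (x + 6)*(x + 4*z)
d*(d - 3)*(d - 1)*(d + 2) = d^4 - 2*d^3 - 5*d^2 + 6*d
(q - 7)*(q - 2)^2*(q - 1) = q^4 - 12*q^3 + 43*q^2 - 60*q + 28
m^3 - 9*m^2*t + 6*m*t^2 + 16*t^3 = (m - 8*t)*(m - 2*t)*(m + t)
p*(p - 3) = p^2 - 3*p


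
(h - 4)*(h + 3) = h^2 - h - 12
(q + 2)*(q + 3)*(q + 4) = q^3 + 9*q^2 + 26*q + 24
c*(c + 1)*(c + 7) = c^3 + 8*c^2 + 7*c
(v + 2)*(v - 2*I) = v^2 + 2*v - 2*I*v - 4*I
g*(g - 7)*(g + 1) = g^3 - 6*g^2 - 7*g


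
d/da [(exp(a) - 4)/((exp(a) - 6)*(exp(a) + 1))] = (-exp(2*a) + 8*exp(a) - 26)*exp(a)/(exp(4*a) - 10*exp(3*a) + 13*exp(2*a) + 60*exp(a) + 36)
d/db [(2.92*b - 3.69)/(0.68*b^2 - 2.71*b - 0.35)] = (-1.9856*b^2 + 5.0184*b - 11.0219)/(0.4624*b^4 - 3.6856*b^3 + 6.8681*b^2 + 1.897*b + 0.1225)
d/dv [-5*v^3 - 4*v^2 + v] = -15*v^2 - 8*v + 1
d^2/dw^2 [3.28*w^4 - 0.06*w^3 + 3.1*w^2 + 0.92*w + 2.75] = 39.36*w^2 - 0.36*w + 6.2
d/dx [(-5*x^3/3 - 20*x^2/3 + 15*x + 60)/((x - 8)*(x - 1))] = 5*(-x^4 + 18*x^3 + 3*x^2 - 136*x + 396)/(3*(x^4 - 18*x^3 + 97*x^2 - 144*x + 64))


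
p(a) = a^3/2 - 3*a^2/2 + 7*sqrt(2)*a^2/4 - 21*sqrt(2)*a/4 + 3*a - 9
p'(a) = 3*a^2/2 - 3*a + 7*sqrt(2)*a/2 - 21*sqrt(2)/4 + 3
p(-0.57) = -6.25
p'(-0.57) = -5.05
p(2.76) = -3.27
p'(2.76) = 12.38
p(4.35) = 31.36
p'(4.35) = 32.44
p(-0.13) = -8.41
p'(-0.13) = -4.65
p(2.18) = -8.83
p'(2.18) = 6.95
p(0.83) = -11.71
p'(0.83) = -1.77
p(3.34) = 5.73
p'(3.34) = 18.82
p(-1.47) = -1.98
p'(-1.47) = -4.05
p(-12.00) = -679.52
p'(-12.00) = 188.18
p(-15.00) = -1410.78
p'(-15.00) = 303.83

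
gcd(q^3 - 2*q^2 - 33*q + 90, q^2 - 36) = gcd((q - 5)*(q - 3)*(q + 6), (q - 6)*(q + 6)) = q + 6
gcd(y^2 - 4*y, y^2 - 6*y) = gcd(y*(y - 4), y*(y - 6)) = y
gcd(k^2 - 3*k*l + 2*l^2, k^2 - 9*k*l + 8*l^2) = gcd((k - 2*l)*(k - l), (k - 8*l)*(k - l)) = k - l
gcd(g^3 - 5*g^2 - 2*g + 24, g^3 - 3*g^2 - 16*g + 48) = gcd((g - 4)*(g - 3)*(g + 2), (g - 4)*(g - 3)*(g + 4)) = g^2 - 7*g + 12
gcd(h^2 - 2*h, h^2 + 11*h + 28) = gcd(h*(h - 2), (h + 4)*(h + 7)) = 1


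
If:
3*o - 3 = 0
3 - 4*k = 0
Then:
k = 3/4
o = 1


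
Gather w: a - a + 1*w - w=0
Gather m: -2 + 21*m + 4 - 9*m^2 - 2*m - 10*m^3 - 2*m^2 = -10*m^3 - 11*m^2 + 19*m + 2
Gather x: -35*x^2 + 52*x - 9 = -35*x^2 + 52*x - 9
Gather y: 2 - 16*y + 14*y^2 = 14*y^2 - 16*y + 2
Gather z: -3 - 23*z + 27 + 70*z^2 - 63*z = 70*z^2 - 86*z + 24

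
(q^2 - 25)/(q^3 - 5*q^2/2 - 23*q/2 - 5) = 2*(q + 5)/(2*q^2 + 5*q + 2)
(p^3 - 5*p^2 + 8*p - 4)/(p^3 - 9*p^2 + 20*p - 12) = (p - 2)/(p - 6)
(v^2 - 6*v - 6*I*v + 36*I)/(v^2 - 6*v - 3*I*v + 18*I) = (v - 6*I)/(v - 3*I)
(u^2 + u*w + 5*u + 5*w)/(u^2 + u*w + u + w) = (u + 5)/(u + 1)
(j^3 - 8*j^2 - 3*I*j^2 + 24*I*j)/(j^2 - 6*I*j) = (j^2 - 8*j - 3*I*j + 24*I)/(j - 6*I)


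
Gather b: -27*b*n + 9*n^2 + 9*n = -27*b*n + 9*n^2 + 9*n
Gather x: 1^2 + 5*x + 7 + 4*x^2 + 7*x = 4*x^2 + 12*x + 8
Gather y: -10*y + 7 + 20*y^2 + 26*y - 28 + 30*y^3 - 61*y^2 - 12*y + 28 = 30*y^3 - 41*y^2 + 4*y + 7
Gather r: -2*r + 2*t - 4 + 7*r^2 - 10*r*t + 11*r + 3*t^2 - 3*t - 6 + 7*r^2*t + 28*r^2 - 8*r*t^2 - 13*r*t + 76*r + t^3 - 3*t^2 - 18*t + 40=r^2*(7*t + 35) + r*(-8*t^2 - 23*t + 85) + t^3 - 19*t + 30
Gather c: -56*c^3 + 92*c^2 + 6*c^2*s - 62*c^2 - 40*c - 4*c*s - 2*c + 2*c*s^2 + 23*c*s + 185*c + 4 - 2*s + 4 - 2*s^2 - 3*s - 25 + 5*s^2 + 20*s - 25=-56*c^3 + c^2*(6*s + 30) + c*(2*s^2 + 19*s + 143) + 3*s^2 + 15*s - 42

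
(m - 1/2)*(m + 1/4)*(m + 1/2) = m^3 + m^2/4 - m/4 - 1/16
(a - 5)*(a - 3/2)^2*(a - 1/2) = a^4 - 17*a^3/2 + 85*a^2/4 - 159*a/8 + 45/8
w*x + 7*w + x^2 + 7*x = (w + x)*(x + 7)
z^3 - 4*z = z*(z - 2)*(z + 2)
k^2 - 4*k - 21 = (k - 7)*(k + 3)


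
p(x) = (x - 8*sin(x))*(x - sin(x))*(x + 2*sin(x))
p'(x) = (1 - 8*cos(x))*(x - sin(x))*(x + 2*sin(x)) + (1 - cos(x))*(x - 8*sin(x))*(x + 2*sin(x)) + (x - 8*sin(x))*(x - sin(x))*(2*cos(x) + 1) = -7*x^2*cos(x) + 3*x^2 - 14*x*sin(x) - 10*x*sin(2*x) + 48*sin(x)^2*cos(x) - 10*sin(x)^2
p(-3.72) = -90.70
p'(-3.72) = 102.04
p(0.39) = -0.03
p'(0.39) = -0.38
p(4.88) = 217.80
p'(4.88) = 125.11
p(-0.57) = 0.19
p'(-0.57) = -1.57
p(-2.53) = 14.84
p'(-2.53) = 43.08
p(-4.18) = -137.15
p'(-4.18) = 102.85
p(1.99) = -21.85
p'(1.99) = -12.13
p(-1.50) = 11.38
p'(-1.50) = -24.00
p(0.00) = 0.00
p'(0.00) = 0.00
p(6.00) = 281.38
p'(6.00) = -75.48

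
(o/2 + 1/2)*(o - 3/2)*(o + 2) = o^3/2 + 3*o^2/4 - 5*o/4 - 3/2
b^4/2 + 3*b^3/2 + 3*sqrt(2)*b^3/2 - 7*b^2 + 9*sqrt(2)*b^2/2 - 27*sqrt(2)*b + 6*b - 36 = (b/2 + sqrt(2))*(b - 3)*(b + 6)*(b + sqrt(2))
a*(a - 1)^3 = a^4 - 3*a^3 + 3*a^2 - a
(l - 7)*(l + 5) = l^2 - 2*l - 35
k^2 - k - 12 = (k - 4)*(k + 3)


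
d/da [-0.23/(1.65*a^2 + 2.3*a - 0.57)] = (0.759*a + 0.529)/(1.65*a^2 + 2.3*a - 0.57)^2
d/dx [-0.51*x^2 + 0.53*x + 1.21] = 0.53 - 1.02*x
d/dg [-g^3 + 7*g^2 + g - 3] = -3*g^2 + 14*g + 1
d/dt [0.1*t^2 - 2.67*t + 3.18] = 0.2*t - 2.67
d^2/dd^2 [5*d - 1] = 0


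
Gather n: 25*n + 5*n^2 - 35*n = 5*n^2 - 10*n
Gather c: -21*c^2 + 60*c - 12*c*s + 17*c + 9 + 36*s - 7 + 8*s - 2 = -21*c^2 + c*(77 - 12*s) + 44*s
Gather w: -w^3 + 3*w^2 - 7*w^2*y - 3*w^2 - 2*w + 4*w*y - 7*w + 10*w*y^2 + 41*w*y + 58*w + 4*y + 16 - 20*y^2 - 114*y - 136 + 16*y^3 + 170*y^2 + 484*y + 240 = -w^3 - 7*w^2*y + w*(10*y^2 + 45*y + 49) + 16*y^3 + 150*y^2 + 374*y + 120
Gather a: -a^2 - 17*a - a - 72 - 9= -a^2 - 18*a - 81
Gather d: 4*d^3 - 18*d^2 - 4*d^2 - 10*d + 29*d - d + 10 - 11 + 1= 4*d^3 - 22*d^2 + 18*d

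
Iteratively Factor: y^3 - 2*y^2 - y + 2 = (y - 2)*(y^2 - 1) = (y - 2)*(y + 1)*(y - 1)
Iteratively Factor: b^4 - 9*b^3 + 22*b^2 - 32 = (b - 2)*(b^3 - 7*b^2 + 8*b + 16) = (b - 4)*(b - 2)*(b^2 - 3*b - 4) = (b - 4)*(b - 2)*(b + 1)*(b - 4)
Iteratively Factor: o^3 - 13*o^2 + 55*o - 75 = (o - 5)*(o^2 - 8*o + 15) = (o - 5)*(o - 3)*(o - 5)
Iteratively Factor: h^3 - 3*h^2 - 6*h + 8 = (h + 2)*(h^2 - 5*h + 4) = (h - 4)*(h + 2)*(h - 1)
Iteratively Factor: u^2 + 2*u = (u + 2)*(u)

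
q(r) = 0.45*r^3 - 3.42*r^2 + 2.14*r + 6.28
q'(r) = 1.35*r^2 - 6.84*r + 2.14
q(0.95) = 5.61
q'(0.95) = -3.14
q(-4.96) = -143.38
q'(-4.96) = 69.28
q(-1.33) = -3.67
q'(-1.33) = 13.63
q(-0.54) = 4.06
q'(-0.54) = 6.23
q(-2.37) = -23.99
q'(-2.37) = 25.93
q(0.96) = 5.58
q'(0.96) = -3.18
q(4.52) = -12.36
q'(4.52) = -1.20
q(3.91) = -10.74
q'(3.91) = -3.97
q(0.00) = 6.28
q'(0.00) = 2.14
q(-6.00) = -226.88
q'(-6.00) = 91.78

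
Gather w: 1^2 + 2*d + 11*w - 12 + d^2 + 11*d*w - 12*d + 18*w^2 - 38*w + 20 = d^2 - 10*d + 18*w^2 + w*(11*d - 27) + 9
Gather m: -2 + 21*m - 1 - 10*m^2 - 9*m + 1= -10*m^2 + 12*m - 2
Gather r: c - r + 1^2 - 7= c - r - 6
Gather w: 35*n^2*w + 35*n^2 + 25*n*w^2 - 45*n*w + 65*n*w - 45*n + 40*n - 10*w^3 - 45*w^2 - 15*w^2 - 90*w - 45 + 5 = 35*n^2 - 5*n - 10*w^3 + w^2*(25*n - 60) + w*(35*n^2 + 20*n - 90) - 40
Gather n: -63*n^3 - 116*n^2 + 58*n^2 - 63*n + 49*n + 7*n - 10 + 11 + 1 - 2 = -63*n^3 - 58*n^2 - 7*n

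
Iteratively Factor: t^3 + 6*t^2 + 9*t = (t)*(t^2 + 6*t + 9) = t*(t + 3)*(t + 3)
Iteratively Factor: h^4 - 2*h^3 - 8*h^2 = (h - 4)*(h^3 + 2*h^2) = h*(h - 4)*(h^2 + 2*h) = h*(h - 4)*(h + 2)*(h)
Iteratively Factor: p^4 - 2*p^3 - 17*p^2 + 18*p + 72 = (p - 4)*(p^3 + 2*p^2 - 9*p - 18) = (p - 4)*(p - 3)*(p^2 + 5*p + 6) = (p - 4)*(p - 3)*(p + 3)*(p + 2)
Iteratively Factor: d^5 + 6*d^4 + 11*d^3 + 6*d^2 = (d)*(d^4 + 6*d^3 + 11*d^2 + 6*d) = d*(d + 2)*(d^3 + 4*d^2 + 3*d) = d^2*(d + 2)*(d^2 + 4*d + 3) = d^2*(d + 2)*(d + 3)*(d + 1)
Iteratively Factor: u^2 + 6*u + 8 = (u + 2)*(u + 4)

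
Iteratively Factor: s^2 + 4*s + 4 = (s + 2)*(s + 2)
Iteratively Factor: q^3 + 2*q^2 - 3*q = (q)*(q^2 + 2*q - 3) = q*(q - 1)*(q + 3)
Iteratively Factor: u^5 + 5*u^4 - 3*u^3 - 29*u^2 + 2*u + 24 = (u - 1)*(u^4 + 6*u^3 + 3*u^2 - 26*u - 24) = (u - 1)*(u + 1)*(u^3 + 5*u^2 - 2*u - 24) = (u - 2)*(u - 1)*(u + 1)*(u^2 + 7*u + 12) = (u - 2)*(u - 1)*(u + 1)*(u + 4)*(u + 3)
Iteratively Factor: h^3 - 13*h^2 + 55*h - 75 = (h - 5)*(h^2 - 8*h + 15) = (h - 5)*(h - 3)*(h - 5)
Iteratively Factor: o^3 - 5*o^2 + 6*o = (o - 3)*(o^2 - 2*o) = (o - 3)*(o - 2)*(o)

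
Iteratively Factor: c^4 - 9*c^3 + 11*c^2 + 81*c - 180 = (c - 5)*(c^3 - 4*c^2 - 9*c + 36) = (c - 5)*(c - 4)*(c^2 - 9) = (c - 5)*(c - 4)*(c - 3)*(c + 3)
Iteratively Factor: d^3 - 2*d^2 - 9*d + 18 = (d + 3)*(d^2 - 5*d + 6) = (d - 3)*(d + 3)*(d - 2)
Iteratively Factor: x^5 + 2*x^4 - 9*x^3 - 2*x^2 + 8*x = (x - 1)*(x^4 + 3*x^3 - 6*x^2 - 8*x) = (x - 1)*(x + 1)*(x^3 + 2*x^2 - 8*x) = x*(x - 1)*(x + 1)*(x^2 + 2*x - 8) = x*(x - 2)*(x - 1)*(x + 1)*(x + 4)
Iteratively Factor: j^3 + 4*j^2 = (j + 4)*(j^2) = j*(j + 4)*(j)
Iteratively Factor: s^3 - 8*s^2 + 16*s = (s - 4)*(s^2 - 4*s) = (s - 4)^2*(s)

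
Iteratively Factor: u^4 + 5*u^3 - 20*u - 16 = (u + 4)*(u^3 + u^2 - 4*u - 4) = (u + 1)*(u + 4)*(u^2 - 4) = (u - 2)*(u + 1)*(u + 4)*(u + 2)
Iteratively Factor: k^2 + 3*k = (k + 3)*(k)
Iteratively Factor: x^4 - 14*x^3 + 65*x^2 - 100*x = (x - 5)*(x^3 - 9*x^2 + 20*x) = x*(x - 5)*(x^2 - 9*x + 20) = x*(x - 5)^2*(x - 4)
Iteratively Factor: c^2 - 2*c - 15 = (c - 5)*(c + 3)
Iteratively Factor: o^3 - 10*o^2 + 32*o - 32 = (o - 4)*(o^2 - 6*o + 8) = (o - 4)^2*(o - 2)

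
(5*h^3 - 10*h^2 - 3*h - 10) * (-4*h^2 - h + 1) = -20*h^5 + 35*h^4 + 27*h^3 + 33*h^2 + 7*h - 10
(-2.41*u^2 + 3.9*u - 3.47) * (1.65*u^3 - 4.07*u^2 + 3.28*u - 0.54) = -3.9765*u^5 + 16.2437*u^4 - 29.5033*u^3 + 28.2163*u^2 - 13.4876*u + 1.8738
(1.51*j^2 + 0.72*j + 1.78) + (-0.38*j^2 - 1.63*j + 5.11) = 1.13*j^2 - 0.91*j + 6.89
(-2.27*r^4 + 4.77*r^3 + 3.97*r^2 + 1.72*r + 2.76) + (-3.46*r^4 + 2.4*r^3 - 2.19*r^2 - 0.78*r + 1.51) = -5.73*r^4 + 7.17*r^3 + 1.78*r^2 + 0.94*r + 4.27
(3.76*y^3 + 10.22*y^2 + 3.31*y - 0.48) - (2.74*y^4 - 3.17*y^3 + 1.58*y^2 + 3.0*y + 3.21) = -2.74*y^4 + 6.93*y^3 + 8.64*y^2 + 0.31*y - 3.69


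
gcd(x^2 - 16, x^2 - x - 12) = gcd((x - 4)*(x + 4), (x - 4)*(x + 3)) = x - 4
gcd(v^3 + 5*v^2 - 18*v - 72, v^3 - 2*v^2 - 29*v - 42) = v + 3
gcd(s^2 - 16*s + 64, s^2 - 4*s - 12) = 1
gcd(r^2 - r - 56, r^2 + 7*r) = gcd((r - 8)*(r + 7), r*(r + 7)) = r + 7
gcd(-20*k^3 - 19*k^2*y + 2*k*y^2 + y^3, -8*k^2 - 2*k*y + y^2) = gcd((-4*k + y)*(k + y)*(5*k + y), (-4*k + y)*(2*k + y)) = -4*k + y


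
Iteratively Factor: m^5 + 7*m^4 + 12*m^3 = (m)*(m^4 + 7*m^3 + 12*m^2) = m*(m + 4)*(m^3 + 3*m^2) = m^2*(m + 4)*(m^2 + 3*m) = m^3*(m + 4)*(m + 3)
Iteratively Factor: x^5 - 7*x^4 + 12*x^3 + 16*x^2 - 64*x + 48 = (x - 2)*(x^4 - 5*x^3 + 2*x^2 + 20*x - 24) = (x - 3)*(x - 2)*(x^3 - 2*x^2 - 4*x + 8) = (x - 3)*(x - 2)*(x + 2)*(x^2 - 4*x + 4) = (x - 3)*(x - 2)^2*(x + 2)*(x - 2)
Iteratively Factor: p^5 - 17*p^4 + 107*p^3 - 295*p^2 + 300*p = (p - 4)*(p^4 - 13*p^3 + 55*p^2 - 75*p) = p*(p - 4)*(p^3 - 13*p^2 + 55*p - 75) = p*(p - 5)*(p - 4)*(p^2 - 8*p + 15) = p*(p - 5)*(p - 4)*(p - 3)*(p - 5)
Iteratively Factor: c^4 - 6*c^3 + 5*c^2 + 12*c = (c - 4)*(c^3 - 2*c^2 - 3*c) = c*(c - 4)*(c^2 - 2*c - 3) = c*(c - 4)*(c - 3)*(c + 1)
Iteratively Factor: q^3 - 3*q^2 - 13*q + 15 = (q - 5)*(q^2 + 2*q - 3) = (q - 5)*(q + 3)*(q - 1)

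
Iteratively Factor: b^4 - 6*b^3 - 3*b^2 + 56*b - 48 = (b - 4)*(b^3 - 2*b^2 - 11*b + 12) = (b - 4)^2*(b^2 + 2*b - 3) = (b - 4)^2*(b + 3)*(b - 1)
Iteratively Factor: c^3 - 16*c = (c)*(c^2 - 16) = c*(c - 4)*(c + 4)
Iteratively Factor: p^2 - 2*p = (p)*(p - 2)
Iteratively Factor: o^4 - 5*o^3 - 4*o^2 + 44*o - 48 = (o - 2)*(o^3 - 3*o^2 - 10*o + 24) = (o - 2)^2*(o^2 - o - 12) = (o - 2)^2*(o + 3)*(o - 4)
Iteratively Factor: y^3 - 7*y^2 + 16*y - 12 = (y - 3)*(y^2 - 4*y + 4) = (y - 3)*(y - 2)*(y - 2)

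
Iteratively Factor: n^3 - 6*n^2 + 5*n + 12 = (n + 1)*(n^2 - 7*n + 12) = (n - 3)*(n + 1)*(n - 4)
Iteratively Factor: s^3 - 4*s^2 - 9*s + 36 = (s - 4)*(s^2 - 9) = (s - 4)*(s + 3)*(s - 3)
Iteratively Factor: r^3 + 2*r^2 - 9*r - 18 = (r - 3)*(r^2 + 5*r + 6) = (r - 3)*(r + 3)*(r + 2)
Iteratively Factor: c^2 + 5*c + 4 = (c + 1)*(c + 4)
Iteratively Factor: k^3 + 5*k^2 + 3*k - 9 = (k + 3)*(k^2 + 2*k - 3) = (k + 3)^2*(k - 1)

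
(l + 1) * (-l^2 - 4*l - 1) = -l^3 - 5*l^2 - 5*l - 1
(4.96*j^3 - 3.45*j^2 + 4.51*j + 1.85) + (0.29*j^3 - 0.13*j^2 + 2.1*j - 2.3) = 5.25*j^3 - 3.58*j^2 + 6.61*j - 0.45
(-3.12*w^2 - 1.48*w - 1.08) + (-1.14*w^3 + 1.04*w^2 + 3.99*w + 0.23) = -1.14*w^3 - 2.08*w^2 + 2.51*w - 0.85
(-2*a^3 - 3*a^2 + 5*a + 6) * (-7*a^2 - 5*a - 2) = 14*a^5 + 31*a^4 - 16*a^3 - 61*a^2 - 40*a - 12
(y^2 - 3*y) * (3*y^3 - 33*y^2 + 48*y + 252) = 3*y^5 - 42*y^4 + 147*y^3 + 108*y^2 - 756*y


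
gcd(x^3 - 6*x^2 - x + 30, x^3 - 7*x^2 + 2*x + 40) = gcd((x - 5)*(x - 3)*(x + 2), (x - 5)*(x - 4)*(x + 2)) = x^2 - 3*x - 10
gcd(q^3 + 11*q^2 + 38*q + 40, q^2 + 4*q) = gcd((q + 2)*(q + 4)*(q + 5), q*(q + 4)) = q + 4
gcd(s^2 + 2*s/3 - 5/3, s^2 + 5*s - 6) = s - 1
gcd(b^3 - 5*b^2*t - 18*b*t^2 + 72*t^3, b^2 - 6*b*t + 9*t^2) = -b + 3*t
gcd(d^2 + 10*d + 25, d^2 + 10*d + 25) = d^2 + 10*d + 25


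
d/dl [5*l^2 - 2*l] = 10*l - 2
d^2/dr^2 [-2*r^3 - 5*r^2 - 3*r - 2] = -12*r - 10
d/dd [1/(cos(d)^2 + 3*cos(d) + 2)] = (2*cos(d) + 3)*sin(d)/(cos(d)^2 + 3*cos(d) + 2)^2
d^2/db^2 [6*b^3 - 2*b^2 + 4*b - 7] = 36*b - 4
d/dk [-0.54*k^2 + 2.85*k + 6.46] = 2.85 - 1.08*k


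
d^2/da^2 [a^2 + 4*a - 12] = 2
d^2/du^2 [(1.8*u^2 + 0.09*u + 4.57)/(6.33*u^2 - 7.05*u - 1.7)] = (167.867802*u^3 + 1214.908038*u^2 - 1217.84769*u + 560.88309)/(253.636137*u^6 - 847.457235*u^5 + 739.499085*u^4 + 104.787675*u^3 - 198.60165*u^2 - 61.1235*u - 4.913)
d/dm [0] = 0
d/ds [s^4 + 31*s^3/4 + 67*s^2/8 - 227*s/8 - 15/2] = 4*s^3 + 93*s^2/4 + 67*s/4 - 227/8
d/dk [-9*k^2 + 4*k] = 4 - 18*k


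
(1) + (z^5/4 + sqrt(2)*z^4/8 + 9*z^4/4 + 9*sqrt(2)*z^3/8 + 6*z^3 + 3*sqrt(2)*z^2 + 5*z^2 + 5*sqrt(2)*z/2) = z^5/4 + sqrt(2)*z^4/8 + 9*z^4/4 + 9*sqrt(2)*z^3/8 + 6*z^3 + 3*sqrt(2)*z^2 + 5*z^2 + 5*sqrt(2)*z/2 + 1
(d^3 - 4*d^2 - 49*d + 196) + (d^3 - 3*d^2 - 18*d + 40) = 2*d^3 - 7*d^2 - 67*d + 236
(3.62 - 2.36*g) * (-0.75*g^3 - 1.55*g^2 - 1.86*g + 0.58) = 1.77*g^4 + 0.943*g^3 - 1.2214*g^2 - 8.102*g + 2.0996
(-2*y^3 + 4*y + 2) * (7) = -14*y^3 + 28*y + 14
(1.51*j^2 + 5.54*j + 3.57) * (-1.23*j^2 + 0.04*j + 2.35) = -1.8573*j^4 - 6.7538*j^3 - 0.621*j^2 + 13.1618*j + 8.3895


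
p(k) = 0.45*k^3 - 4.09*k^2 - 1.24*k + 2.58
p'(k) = 1.35*k^2 - 8.18*k - 1.24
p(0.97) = -2.06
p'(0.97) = -7.90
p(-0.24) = 2.64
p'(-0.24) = 0.80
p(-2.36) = -23.19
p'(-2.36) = 25.58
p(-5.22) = -166.40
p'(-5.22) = 78.24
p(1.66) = -8.69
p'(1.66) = -11.10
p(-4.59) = -121.41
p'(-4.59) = 64.75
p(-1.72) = -9.68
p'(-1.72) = 16.82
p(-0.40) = 2.39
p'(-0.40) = 2.25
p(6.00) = -54.90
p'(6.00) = -1.72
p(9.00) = -11.82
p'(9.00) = 34.49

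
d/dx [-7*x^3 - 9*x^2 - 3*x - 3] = -21*x^2 - 18*x - 3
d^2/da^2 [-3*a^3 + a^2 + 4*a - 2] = 2 - 18*a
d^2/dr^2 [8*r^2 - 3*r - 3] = 16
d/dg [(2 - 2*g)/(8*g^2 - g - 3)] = 2*(-8*g^2 + g + (g - 1)*(16*g - 1) + 3)/(-8*g^2 + g + 3)^2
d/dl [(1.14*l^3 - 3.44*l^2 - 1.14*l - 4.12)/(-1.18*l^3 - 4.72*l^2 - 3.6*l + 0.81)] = (-9.44*l^4 - 10.8984*l^3 - 4.8114*l^2 - 44.4656*l - 15.7554)/(1.3924*l^6 + 11.1392*l^5 + 30.7744*l^4 + 32.0724*l^3 + 5.3136*l^2 - 5.832*l + 0.6561)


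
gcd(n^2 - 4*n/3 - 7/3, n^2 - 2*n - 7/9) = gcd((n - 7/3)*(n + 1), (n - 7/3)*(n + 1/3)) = n - 7/3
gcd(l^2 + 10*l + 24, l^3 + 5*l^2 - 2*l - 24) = l + 4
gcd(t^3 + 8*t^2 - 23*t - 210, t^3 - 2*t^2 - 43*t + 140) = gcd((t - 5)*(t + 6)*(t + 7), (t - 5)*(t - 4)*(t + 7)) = t^2 + 2*t - 35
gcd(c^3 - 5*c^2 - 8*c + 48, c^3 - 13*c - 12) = c^2 - c - 12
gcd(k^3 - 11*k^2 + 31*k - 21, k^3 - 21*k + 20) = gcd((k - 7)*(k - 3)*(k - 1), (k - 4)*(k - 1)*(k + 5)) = k - 1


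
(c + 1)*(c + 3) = c^2 + 4*c + 3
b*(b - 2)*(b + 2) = b^3 - 4*b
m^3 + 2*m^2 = m^2*(m + 2)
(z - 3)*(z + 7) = z^2 + 4*z - 21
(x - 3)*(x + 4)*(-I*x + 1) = -I*x^3 + x^2 - I*x^2 + x + 12*I*x - 12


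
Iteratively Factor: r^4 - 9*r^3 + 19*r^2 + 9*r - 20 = (r - 4)*(r^3 - 5*r^2 - r + 5) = (r - 4)*(r + 1)*(r^2 - 6*r + 5) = (r - 4)*(r - 1)*(r + 1)*(r - 5)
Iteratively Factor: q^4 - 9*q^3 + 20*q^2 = (q)*(q^3 - 9*q^2 + 20*q) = q*(q - 5)*(q^2 - 4*q) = q^2*(q - 5)*(q - 4)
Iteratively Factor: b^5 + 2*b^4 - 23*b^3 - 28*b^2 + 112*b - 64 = (b - 4)*(b^4 + 6*b^3 + b^2 - 24*b + 16) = (b - 4)*(b - 1)*(b^3 + 7*b^2 + 8*b - 16) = (b - 4)*(b - 1)*(b + 4)*(b^2 + 3*b - 4) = (b - 4)*(b - 1)*(b + 4)^2*(b - 1)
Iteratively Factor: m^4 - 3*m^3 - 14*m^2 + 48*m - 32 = (m - 2)*(m^3 - m^2 - 16*m + 16) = (m - 2)*(m - 1)*(m^2 - 16) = (m - 4)*(m - 2)*(m - 1)*(m + 4)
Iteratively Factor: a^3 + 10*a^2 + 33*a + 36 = (a + 4)*(a^2 + 6*a + 9) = (a + 3)*(a + 4)*(a + 3)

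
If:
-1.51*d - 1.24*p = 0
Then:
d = -0.821192052980132*p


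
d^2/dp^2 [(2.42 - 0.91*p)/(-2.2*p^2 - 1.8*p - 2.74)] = ((7.372 - 12.012*p)*(2.2*p^2 + 1.8*p + 2.74) + (0.91*p - 2.42)*(4.4*p + 1.8)*(8.8*p + 3.6))/(2.2*p^2 + 1.8*p + 2.74)^3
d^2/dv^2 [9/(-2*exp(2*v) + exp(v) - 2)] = 9*(-2*(4*exp(v) - 1)^2*exp(v) + (8*exp(v) - 1)*(2*exp(2*v) - exp(v) + 2))*exp(v)/(2*exp(2*v) - exp(v) + 2)^3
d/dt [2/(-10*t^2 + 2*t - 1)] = 4*(10*t - 1)/(10*t^2 - 2*t + 1)^2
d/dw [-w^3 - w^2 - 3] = w*(-3*w - 2)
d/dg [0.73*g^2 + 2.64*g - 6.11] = 1.46*g + 2.64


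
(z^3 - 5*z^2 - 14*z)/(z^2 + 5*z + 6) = z*(z - 7)/(z + 3)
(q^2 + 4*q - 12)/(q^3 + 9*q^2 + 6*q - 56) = (q + 6)/(q^2 + 11*q + 28)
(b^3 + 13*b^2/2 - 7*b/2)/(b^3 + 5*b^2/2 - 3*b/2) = (b + 7)/(b + 3)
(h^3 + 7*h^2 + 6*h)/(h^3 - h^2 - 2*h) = (h + 6)/(h - 2)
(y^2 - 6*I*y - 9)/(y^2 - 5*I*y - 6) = (y - 3*I)/(y - 2*I)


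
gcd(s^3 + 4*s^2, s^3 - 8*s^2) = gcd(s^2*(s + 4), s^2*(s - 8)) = s^2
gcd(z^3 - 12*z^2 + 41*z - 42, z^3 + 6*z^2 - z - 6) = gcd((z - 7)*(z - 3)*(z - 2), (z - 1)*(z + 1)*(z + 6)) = 1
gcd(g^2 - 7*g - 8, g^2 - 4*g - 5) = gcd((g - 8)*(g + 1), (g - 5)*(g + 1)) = g + 1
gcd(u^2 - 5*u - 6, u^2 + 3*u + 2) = u + 1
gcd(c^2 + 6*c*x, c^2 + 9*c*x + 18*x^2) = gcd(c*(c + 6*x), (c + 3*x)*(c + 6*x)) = c + 6*x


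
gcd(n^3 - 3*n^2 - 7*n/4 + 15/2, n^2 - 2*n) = n - 2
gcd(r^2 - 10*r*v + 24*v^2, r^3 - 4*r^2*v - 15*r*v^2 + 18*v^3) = r - 6*v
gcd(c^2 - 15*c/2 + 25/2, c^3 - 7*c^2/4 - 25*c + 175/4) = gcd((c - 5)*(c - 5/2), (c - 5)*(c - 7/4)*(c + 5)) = c - 5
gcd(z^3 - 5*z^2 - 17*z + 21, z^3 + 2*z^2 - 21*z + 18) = z - 1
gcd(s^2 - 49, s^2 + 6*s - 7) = s + 7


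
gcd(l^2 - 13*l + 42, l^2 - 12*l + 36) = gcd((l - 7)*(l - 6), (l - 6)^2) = l - 6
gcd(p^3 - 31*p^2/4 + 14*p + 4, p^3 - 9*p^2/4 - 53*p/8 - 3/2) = p^2 - 15*p/4 - 1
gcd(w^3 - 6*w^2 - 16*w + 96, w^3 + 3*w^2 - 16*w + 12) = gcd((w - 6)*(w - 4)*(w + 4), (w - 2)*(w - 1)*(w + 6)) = 1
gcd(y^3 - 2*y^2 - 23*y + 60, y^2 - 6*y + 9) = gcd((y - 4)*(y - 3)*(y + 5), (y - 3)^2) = y - 3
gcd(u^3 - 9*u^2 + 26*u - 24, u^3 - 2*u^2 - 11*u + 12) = u - 4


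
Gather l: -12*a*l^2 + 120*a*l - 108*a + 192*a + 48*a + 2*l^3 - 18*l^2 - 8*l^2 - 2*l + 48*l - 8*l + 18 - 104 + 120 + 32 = 132*a + 2*l^3 + l^2*(-12*a - 26) + l*(120*a + 38) + 66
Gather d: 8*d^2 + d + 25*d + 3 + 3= 8*d^2 + 26*d + 6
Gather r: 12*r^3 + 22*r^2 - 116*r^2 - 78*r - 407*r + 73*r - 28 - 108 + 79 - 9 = 12*r^3 - 94*r^2 - 412*r - 66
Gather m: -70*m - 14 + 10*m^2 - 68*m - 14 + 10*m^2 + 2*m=20*m^2 - 136*m - 28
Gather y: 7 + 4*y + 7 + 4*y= 8*y + 14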